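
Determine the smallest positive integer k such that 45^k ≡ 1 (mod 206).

102

ord(45) | φ(206) = φ(2)·φ(103) = 1·102 = 102 = 2 · 3 · 17.
Divisors of 102: 1, 2, 3, 6, 17, 34, 51, 102.
Check 45^d mod 206 for each divisor in increasing order:
45^1 ≡ 45 (mod 206)
45^2 ≡ 171 (mod 206)
45^3 ≡ 73 (mod 206)
45^6 ≡ 179 (mod 206)
45^17 ≡ 57 (mod 206)
45^34 ≡ 159 (mod 206)
45^51 ≡ 205 (mod 206)
45^102 ≡ 1 (mod 206) ✓
Hence ord(45) = 102.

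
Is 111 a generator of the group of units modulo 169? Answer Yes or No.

Yes

φ(169) = φ(13^2) = 13·(13−1) = 156 = 2^2 · 3 · 13.
111 is a primitive root mod 169 iff 111^(φ(169)/q) ≢ 1 for every prime q | φ(169), i.e. q ∈ {2, 3, 13}.
111^78 ≡ 168 (mod 169)  [q = 2: ≢ 1 ✓]
111^52 ≡ 22 (mod 169)  [q = 3: ≢ 1 ✓]
111^12 ≡ 79 (mod 169)  [q = 13: ≢ 1 ✓]
None equal 1, so ord_169(111) = 156: 111 is a primitive root.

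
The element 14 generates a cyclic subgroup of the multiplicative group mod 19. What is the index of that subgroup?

1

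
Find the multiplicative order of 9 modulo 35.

6

ord(9) | φ(35) = φ(5·7) = (5−1)·(7−1) = 4·6 = 24 = 2^3 · 3.
Divisors of 24: 1, 2, 3, 4, 6, 8, 12, 24.
Test each divisor d:
9^1 ≡ 9 (mod 35)
9^2 ≡ 11 (mod 35)
9^3 ≡ 29 (mod 35)
9^4 ≡ 16 (mod 35)
9^6 ≡ 1 (mod 35) ✓
The smallest such exponent is 6, so the order of 9 is 6.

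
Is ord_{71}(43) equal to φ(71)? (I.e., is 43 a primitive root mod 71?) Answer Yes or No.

No

φ(71) = 71 − 1 = 70 = 2 · 5 · 7.
43 is a primitive root mod 71 iff 43^(φ(71)/q) ≢ 1 for every prime q | φ(71), i.e. q ∈ {2, 5, 7}.
43^35 ≡ 1 (mod 71)  [q = 2: ≡ 1 ✗]
43^14 ≡ 57 (mod 71)  [q = 5: ≢ 1 ✓]
43^10 ≡ 30 (mod 71)  [q = 7: ≢ 1 ✓]
Since 43^35 ≡ 1, the order of 43 divides 35 < 70, so 43 is not a primitive root.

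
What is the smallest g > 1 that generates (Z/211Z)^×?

2

φ(211) = 211 − 1 = 210 = 2 · 3 · 5 · 7.
Test candidates g = 2, 3, … against the prime factors q ∈ {2, 3, 5, 7} of φ(211): g is a generator iff g^(210/q) ≢ 1 for every such q.
g = 2: 2^105 ≡ 210; 2^70 ≡ 196; 2^42 ≡ 107; 2^30 ≡ 171 — none is 1, so 2 is a primitive root.
Hence the least primitive root of 211 is 2.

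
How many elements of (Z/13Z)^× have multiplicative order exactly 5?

0

φ(13) = 13 − 1 = 12 = 2^2 · 3.
(Z/13Z)^× is cyclic (|G| = 12); a cyclic group of order m has exactly φ(d) elements of each order d | m, and none otherwise.
5 does not divide 12, so no element of (Z/13Z)^× has order 5.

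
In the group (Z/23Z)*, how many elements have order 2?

1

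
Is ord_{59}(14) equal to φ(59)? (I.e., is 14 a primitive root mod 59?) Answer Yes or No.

Yes

φ(59) = 59 − 1 = 58 = 2 · 29.
An element g generates (Z/59Z)^× iff g^(58/q) ≢ 1 (mod 59) for each prime q ∈ {2, 29}.
14^29 ≡ 58 (mod 59)  [q = 2: ≢ 1 ✓]
14^2 ≡ 19 (mod 59)  [q = 29: ≢ 1 ✓]
None equal 1, so ord_59(14) = 58: 14 is a primitive root.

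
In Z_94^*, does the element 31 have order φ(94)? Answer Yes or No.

Yes

φ(94) = φ(2)·φ(47) = 1·46 = 46 = 2 · 23.
31 is a primitive root mod 94 iff 31^(φ(94)/q) ≢ 1 for every prime q | φ(94), i.e. q ∈ {2, 23}.
31^23 ≡ 93 (mod 94)  [q = 2: ≢ 1 ✓]
31^2 ≡ 21 (mod 94)  [q = 23: ≢ 1 ✓]
Every test exponent gives a nontrivial residue, hence 31 generates the full group.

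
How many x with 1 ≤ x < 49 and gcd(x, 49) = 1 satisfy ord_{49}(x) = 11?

φ(49) = φ(7^2) = 7·(7−1) = 42 = 2 · 3 · 7.
(Z/49Z)^× is cyclic (|G| = 42); a cyclic group of order m has exactly φ(d) elements of each order d | m, and none otherwise.
Since 11 ∤ 42, the count is 0.

0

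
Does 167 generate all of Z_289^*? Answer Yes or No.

φ(289) = φ(17^2) = 17·(17−1) = 272 = 2^4 · 17.
Test 167^(272/q) mod 289 for each prime factor q of 272:
167^136 ≡ 288 (mod 289)  [q = 2: ≢ 1 ✓]
167^16 ≡ 35 (mod 289)  [q = 17: ≢ 1 ✓]
Every test exponent gives a nontrivial residue, hence 167 generates the full group.

Yes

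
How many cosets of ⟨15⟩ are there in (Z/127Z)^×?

2

Since 15 ∈ (Z/127Z)^×, its order divides φ(127) = 127 − 1 = 126 = 2 · 3^2 · 7.
Divisors of 126: 1, 2, 3, 6, 7, 9, 14, 18, 21, 42, 63, 126.
Compute 15^d (mod 127) for the divisors d until we hit 1:
15^1 ≡ 15 (mod 127)
15^2 ≡ 98 (mod 127)
15^3 ≡ 73 (mod 127)
15^6 ≡ 122 (mod 127)
15^7 ≡ 52 (mod 127)
15^9 ≡ 16 (mod 127)
15^14 ≡ 37 (mod 127)
15^18 ≡ 2 (mod 127)
15^21 ≡ 19 (mod 127)
15^42 ≡ 107 (mod 127)
15^63 ≡ 1 (mod 127) ✓
The order of 15 is 63, so the subgroup it generates has 63 elements.
Index = |(Z/127Z)^×| / |⟨15⟩| = 126 / 63 = 2.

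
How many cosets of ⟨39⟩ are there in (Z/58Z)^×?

ord(39) | φ(58) = φ(2)·φ(29) = 1·28 = 28 = 2^2 · 7.
Divisors of 28: 1, 2, 4, 7, 14, 28.
Check 39^d mod 58 for each divisor in increasing order:
39^1 ≡ 39 (mod 58)
39^2 ≡ 13 (mod 58)
39^4 ≡ 53 (mod 58)
39^7 ≡ 17 (mod 58)
39^14 ≡ 57 (mod 58)
39^28 ≡ 1 (mod 58) ✓
The order of 39 is 28, so the subgroup it generates has 28 elements.
The index is φ(58) / ord(39) = 28 / 28 = 1.

1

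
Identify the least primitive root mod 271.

6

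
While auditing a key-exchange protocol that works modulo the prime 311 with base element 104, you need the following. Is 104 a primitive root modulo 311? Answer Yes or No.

No

φ(311) = 311 − 1 = 310 = 2 · 5 · 31.
It suffices to check that the order of 104 is not a proper divisor of 310: compute 104^(310/q) for q ∈ {2, 5, 31}.
104^155 ≡ 1 (mod 311)  [q = 2: ≡ 1 ✗]
104^62 ≡ 36 (mod 311)  [q = 5: ≢ 1 ✓]
104^10 ≡ 91 (mod 311)  [q = 31: ≢ 1 ✓]
The check at q = 2 fails, so 104 generates a proper subgroup.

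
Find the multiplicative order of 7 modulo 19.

ord(7) | φ(19) = 19 − 1 = 18 = 2 · 3^2.
Divisors of 18: 1, 2, 3, 6, 9, 18.
Test each divisor d:
7^1 ≡ 7
7^2 ≡ 11
7^3 ≡ 1
Therefore the multiplicative order of 7 modulo 19 is 3.

3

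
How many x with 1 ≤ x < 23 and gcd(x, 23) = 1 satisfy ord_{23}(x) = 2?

1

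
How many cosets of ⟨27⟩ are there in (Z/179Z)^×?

Since 27 ∈ (Z/179Z)^×, its order divides φ(179) = 179 − 1 = 178 = 2 · 89.
Divisors of 178: 1, 2, 89, 178.
Compute 27^d (mod 179) for the divisors d until we hit 1:
27^1 ≡ 27
27^2 ≡ 13
27^89 ≡ 1
The order of 27 is 89, so the subgroup it generates has 89 elements.
The index is φ(179) / ord(27) = 178 / 89 = 2.

2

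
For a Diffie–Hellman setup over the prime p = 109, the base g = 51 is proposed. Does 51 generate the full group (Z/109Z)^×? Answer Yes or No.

Yes

φ(109) = 109 − 1 = 108 = 2^2 · 3^3.
Test 51^(108/q) mod 109 for each prime factor q of 108:
51^54 ≡ 108 (mod 109)  [q = 2: ≢ 1 ✓]
51^36 ≡ 63 (mod 109)  [q = 3: ≢ 1 ✓]
All checks pass, so 51 has order 108 and is a primitive root modulo 109.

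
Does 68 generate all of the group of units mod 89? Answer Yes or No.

φ(89) = 89 − 1 = 88 = 2^3 · 11.
Test 68^(88/q) mod 89 for each prime factor q of 88:
68^44 ≡ 1 (mod 89)  [q = 2: ≡ 1 ✗]
68^8 ≡ 78 (mod 89)  [q = 11: ≢ 1 ✓]
68^44 ≡ 1 shows ord(68) | 44, strictly less than φ(89); not a primitive root.

No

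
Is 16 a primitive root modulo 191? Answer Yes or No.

φ(191) = 191 − 1 = 190 = 2 · 5 · 19.
16 is a primitive root mod 191 iff 16^(φ(191)/q) ≢ 1 for every prime q | φ(191), i.e. q ∈ {2, 5, 19}.
16^95 ≡ 1 (mod 191)  [q = 2: ≡ 1 ✗]
16^38 ≡ 39 (mod 191)  [q = 5: ≢ 1 ✓]
16^10 ≡ 5 (mod 191)  [q = 19: ≢ 1 ✓]
The check at q = 2 fails, so 16 generates a proper subgroup.

No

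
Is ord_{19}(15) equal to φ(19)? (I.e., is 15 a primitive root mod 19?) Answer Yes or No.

φ(19) = 19 − 1 = 18 = 2 · 3^2.
15 is a primitive root mod 19 iff 15^(φ(19)/q) ≢ 1 for every prime q | φ(19), i.e. q ∈ {2, 3}.
15^9 ≡ 18 (mod 19)  [q = 2: ≢ 1 ✓]
15^6 ≡ 11 (mod 19)  [q = 3: ≢ 1 ✓]
None equal 1, so ord_19(15) = 18: 15 is a primitive root.

Yes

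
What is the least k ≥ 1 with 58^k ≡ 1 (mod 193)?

192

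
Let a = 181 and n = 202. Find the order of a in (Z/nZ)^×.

The order of 181 must divide φ(202) = φ(2)·φ(101) = 1·100 = 100 = 2^2 · 5^2.
Divisors of 100: 1, 2, 4, 5, 10, 20, 25, 50, 100.
Evaluate successive powers at the divisors of 100:
181^1 ≡ 181
181^2 ≡ 37
181^4 ≡ 157
181^5 ≡ 137
181^10 ≡ 185
181^20 ≡ 87
181^25 ≡ 1
So ord_202(181) = 25.

25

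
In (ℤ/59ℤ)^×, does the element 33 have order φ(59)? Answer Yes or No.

Yes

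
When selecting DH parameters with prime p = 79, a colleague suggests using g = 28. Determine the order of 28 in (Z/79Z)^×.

By Lagrange's theorem, ord_79(28) divides φ(79) = 79 − 1 = 78 = 2 · 3 · 13.
Divisors of 78: 1, 2, 3, 6, 13, 26, 39, 78.
Compute 28^d (mod 79) for the divisors d until we hit 1:
28^1 ≡ 28 (mod 79)
28^2 ≡ 73 (mod 79)
28^3 ≡ 69 (mod 79)
28^6 ≡ 21 (mod 79)
28^13 ≡ 24 (mod 79)
28^26 ≡ 23 (mod 79)
28^39 ≡ 78 (mod 79)
28^78 ≡ 1 (mod 79) ✓
Hence ord(28) = 78.

78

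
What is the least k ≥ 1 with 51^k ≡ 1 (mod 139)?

69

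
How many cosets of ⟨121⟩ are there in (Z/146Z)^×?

The order of 121 must divide φ(146) = φ(2)·φ(73) = 1·72 = 72 = 2^3 · 3^2.
Divisors of 72: 1, 2, 3, 4, 6, 8, 9, 12, 18, 24, 36, 72.
Test each divisor d:
121^1 ≡ 121 (mod 146)
121^2 ≡ 41 (mod 146)
121^3 ≡ 143 (mod 146)
121^4 ≡ 75 (mod 146)
121^6 ≡ 9 (mod 146)
121^8 ≡ 77 (mod 146)
121^9 ≡ 119 (mod 146)
121^12 ≡ 81 (mod 146)
121^18 ≡ 145 (mod 146)
121^24 ≡ 137 (mod 146)
121^36 ≡ 1 (mod 146) ✓
Thus |⟨121⟩| = ord(121) = 36.
The index is φ(146) / ord(121) = 72 / 36 = 2.

2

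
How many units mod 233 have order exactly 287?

0

φ(233) = 233 − 1 = 232 = 2^3 · 29.
Since (Z/233Z)^× is cyclic of order 232, the number of elements of order d is φ(d) when d | 232 and 0 otherwise.
Since 287 ∤ 232, the count is 0.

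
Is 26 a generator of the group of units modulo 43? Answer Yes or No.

Yes

φ(43) = 43 − 1 = 42 = 2 · 3 · 7.
It suffices to check that the order of 26 is not a proper divisor of 42: compute 26^(42/q) for q ∈ {2, 3, 7}.
26^21 ≡ 42 (mod 43)  [q = 2: ≢ 1 ✓]
26^14 ≡ 6 (mod 43)  [q = 3: ≢ 1 ✓]
26^6 ≡ 35 (mod 43)  [q = 7: ≢ 1 ✓]
None equal 1, so ord_43(26) = 42: 26 is a primitive root.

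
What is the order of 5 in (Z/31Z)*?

By Lagrange's theorem, ord_31(5) divides φ(31) = 31 − 1 = 30 = 2 · 3 · 5.
Divisors of 30: 1, 2, 3, 5, 6, 10, 15, 30.
Evaluate successive powers at the divisors of 30:
5^1 ≡ 5 (mod 31)
5^2 ≡ 25 (mod 31)
5^3 ≡ 1 (mod 31) ✓
So ord_31(5) = 3.

3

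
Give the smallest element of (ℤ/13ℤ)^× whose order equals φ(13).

φ(13) = 13 − 1 = 12 = 2^2 · 3.
g is a primitive root iff g^(12/q) ≢ 1 (mod 13) for each prime q ∈ {2, 3}.
g = 2: 2^6 ≡ 12; 2^4 ≡ 3 — none is 1, so 2 is a primitive root.
Hence the least primitive root of 13 is 2.

2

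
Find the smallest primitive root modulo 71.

7

φ(71) = 71 − 1 = 70 = 2 · 5 · 7.
Test candidates g = 2, 3, … against the prime factors q ∈ {2, 5, 7} of φ(71): g is a generator iff g^(70/q) ≢ 1 for every such q.
g = 2: 2^35 ≡ 1 — hits 1, so not a primitive root.
g = 3: 3^35 ≡ 1 — hits 1, so not a primitive root.
g = 4: 4^35 ≡ 1 — hits 1, so not a primitive root.
g = 5: 5^35 ≡ 1 — hits 1, so not a primitive root.
g = 6: 6^35 ≡ 1 — hits 1, so not a primitive root.
g = 7: 7^35 ≡ 70; 7^14 ≡ 54; 7^10 ≡ 45 — none is 1, so 7 is a primitive root.
The smallest primitive root modulo 71 is 7.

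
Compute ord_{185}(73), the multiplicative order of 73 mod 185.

4

The order of 73 must divide φ(185) = φ(5·37) = (5−1)·(37−1) = 4·36 = 144 = 2^4 · 3^2.
Divisors of 144: 1, 2, 3, 4, 6, 8, 9, 12, 16, 18, 24, 36, 48, 72, 144.
Check 73^d mod 185 for each divisor in increasing order:
73^1 ≡ 73 (mod 185)
73^2 ≡ 149 (mod 185)
73^3 ≡ 147 (mod 185)
73^4 ≡ 1 (mod 185) ✓
So ord_185(73) = 4.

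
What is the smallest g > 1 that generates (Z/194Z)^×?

5

φ(194) = φ(2)·φ(97) = 1·96 = 96 = 2^5 · 3.
g is a primitive root iff g^(96/q) ≢ 1 (mod 194) for each prime q ∈ {2, 3}.
g = 2: gcd(2, 194) = 2 > 1, not a unit — skip.
g = 3: 3^48 ≡ 1 — hits 1, so not a primitive root.
g = 4: gcd(4, 194) = 2 > 1, not a unit — skip.
g = 5: 5^48 ≡ 193; 5^32 ≡ 35 — none is 1, so 5 is a primitive root.
Hence the least primitive root of 194 is 5.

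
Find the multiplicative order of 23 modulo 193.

32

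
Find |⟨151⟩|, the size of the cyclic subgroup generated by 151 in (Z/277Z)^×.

276

By Lagrange's theorem, ord_277(151) divides φ(277) = 277 − 1 = 276 = 2^2 · 3 · 23.
Divisors of 276: 1, 2, 3, 4, 6, 12, 23, 46, 69, 92, 138, 276.
Test each divisor d:
151^1 ≡ 151 (mod 277)
151^2 ≡ 87 (mod 277)
151^3 ≡ 118 (mod 277)
151^4 ≡ 90 (mod 277)
151^6 ≡ 74 (mod 277)
151^12 ≡ 213 (mod 277)
151^23 ≡ 95 (mod 277)
151^46 ≡ 161 (mod 277)
151^69 ≡ 60 (mod 277)
151^92 ≡ 160 (mod 277)
151^138 ≡ 276 (mod 277)
151^276 ≡ 1 (mod 277) ✓
Therefore the multiplicative order of 151 modulo 277 is 276.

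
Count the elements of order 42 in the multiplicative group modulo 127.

φ(127) = 127 − 1 = 126 = 2 · 3^2 · 7.
(Z/127Z)^× is cyclic (|G| = 126); a cyclic group of order m has exactly φ(d) elements of each order d | m, and none otherwise.
42 = 2 · 3 · 7 divides 126, and φ(42) = 12.

12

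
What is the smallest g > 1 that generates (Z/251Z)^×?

φ(251) = 251 − 1 = 250 = 2 · 5^3.
g is a primitive root iff g^(250/q) ≢ 1 (mod 251) for each prime q ∈ {2, 5}.
g = 2: 2^125 ≡ 250; 2^50 ≡ 1 — hits 1, so not a primitive root.
g = 3: 3^125 ≡ 1 — hits 1, so not a primitive root.
g = 4: 4^125 ≡ 1 — hits 1, so not a primitive root.
g = 5: 5^125 ≡ 1 — hits 1, so not a primitive root.
g = 6: 6^125 ≡ 250; 6^50 ≡ 219 — none is 1, so 6 is a primitive root.
Hence the least primitive root of 251 is 6.

6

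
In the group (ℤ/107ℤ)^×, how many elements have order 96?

0

φ(107) = 107 − 1 = 106 = 2 · 53.
Since (Z/107Z)^× is cyclic of order 106, the number of elements of order d is φ(d) when d | 106 and 0 otherwise.
Since 96 ∤ 106, the count is 0.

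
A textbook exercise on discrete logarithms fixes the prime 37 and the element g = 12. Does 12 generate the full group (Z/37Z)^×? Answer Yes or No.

φ(37) = 37 − 1 = 36 = 2^2 · 3^2.
Test 12^(36/q) mod 37 for each prime factor q of 36:
12^18 ≡ 1 (mod 37)  [q = 2: ≡ 1 ✗]
12^12 ≡ 26 (mod 37)  [q = 3: ≢ 1 ✓]
12^18 ≡ 1 shows ord(12) | 18, strictly less than φ(37); not a primitive root.

No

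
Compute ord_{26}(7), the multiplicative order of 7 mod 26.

12

Since 7 ∈ (Z/26Z)^×, its order divides φ(26) = φ(2)·φ(13) = 1·12 = 12 = 2^2 · 3.
Divisors of 12: 1, 2, 3, 4, 6, 12.
Check 7^d mod 26 for each divisor in increasing order:
7^1 ≡ 7
7^2 ≡ 23
7^3 ≡ 5
7^4 ≡ 9
7^6 ≡ 25
7^12 ≡ 1
So ord_26(7) = 12.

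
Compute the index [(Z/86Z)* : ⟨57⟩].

2

ord(57) | φ(86) = φ(2)·φ(43) = 1·42 = 42 = 2 · 3 · 7.
Divisors of 42: 1, 2, 3, 6, 7, 14, 21, 42.
Check 57^d mod 86 for each divisor in increasing order:
57^1 ≡ 57 (mod 86)
57^2 ≡ 67 (mod 86)
57^3 ≡ 35 (mod 86)
57^6 ≡ 21 (mod 86)
57^7 ≡ 79 (mod 86)
57^14 ≡ 49 (mod 86)
57^21 ≡ 1 (mod 86) ✓
So ord_86(57) = 21, hence |⟨57⟩| = 21.
Index = |(Z/86Z)^×| / |⟨57⟩| = 42 / 21 = 2.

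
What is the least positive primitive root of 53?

2

φ(53) = 53 − 1 = 52 = 2^2 · 13.
Test candidates g = 2, 3, … against the prime factors q ∈ {2, 13} of φ(53): g is a generator iff g^(52/q) ≢ 1 for every such q.
g = 2: 2^26 ≡ 52; 2^4 ≡ 16 — none is 1, so 2 is a primitive root.
So 2 is the smallest generator of (Z/53Z)^×.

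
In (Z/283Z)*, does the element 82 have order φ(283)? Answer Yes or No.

Yes

φ(283) = 283 − 1 = 282 = 2 · 3 · 47.
Test 82^(282/q) mod 283 for each prime factor q of 282:
82^141 ≡ 282 (mod 283)  [q = 2: ≢ 1 ✓]
82^94 ≡ 238 (mod 283)  [q = 3: ≢ 1 ✓]
82^6 ≡ 264 (mod 283)  [q = 47: ≢ 1 ✓]
All checks pass, so 82 has order 282 and is a primitive root modulo 283.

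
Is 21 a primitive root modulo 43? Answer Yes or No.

No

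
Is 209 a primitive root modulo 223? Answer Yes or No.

No

φ(223) = 223 − 1 = 222 = 2 · 3 · 37.
209 is a primitive root mod 223 iff 209^(φ(223)/q) ≢ 1 for every prime q | φ(223), i.e. q ∈ {2, 3, 37}.
209^111 ≡ 222 (mod 223)  [q = 2: ≢ 1 ✓]
209^74 ≡ 1 (mod 223)  [q = 3: ≡ 1 ✗]
209^6 ≡ 164 (mod 223)  [q = 37: ≢ 1 ✓]
209^74 ≡ 1 shows ord(209) | 74, strictly less than φ(223); not a primitive root.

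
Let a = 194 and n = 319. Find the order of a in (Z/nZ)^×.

The order of 194 must divide φ(319) = φ(11·29) = (11−1)·(29−1) = 10·28 = 280 = 2^3 · 5 · 7.
Divisors of 280: 1, 2, 4, 5, 7, 8, 10, 14, 20, 28, 35, 40, 56, 70, 140, 280.
Evaluate successive powers at the divisors of 280:
194^1 ≡ 194 (mod 319)
194^2 ≡ 313 (mod 319)
194^4 ≡ 36 (mod 319)
194^5 ≡ 285 (mod 319)
194^7 ≡ 204 (mod 319)
194^8 ≡ 20 (mod 319)
194^10 ≡ 199 (mod 319)
194^14 ≡ 146 (mod 319)
194^20 ≡ 45 (mod 319)
194^28 ≡ 262 (mod 319)
194^35 ≡ 175 (mod 319)
194^40 ≡ 111 (mod 319)
194^56 ≡ 59 (mod 319)
194^70 ≡ 1 (mod 319) ✓
The smallest such exponent is 70, so the order of 194 is 70.

70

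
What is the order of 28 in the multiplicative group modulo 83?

ord(28) | φ(83) = 83 − 1 = 82 = 2 · 41.
Divisors of 82: 1, 2, 41, 82.
Test each divisor d:
28^1 ≡ 28
28^2 ≡ 37
28^41 ≡ 1
The smallest such exponent is 41, so the order of 28 is 41.

41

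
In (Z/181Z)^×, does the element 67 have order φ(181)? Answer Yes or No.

No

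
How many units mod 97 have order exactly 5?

φ(97) = 97 − 1 = 96 = 2^5 · 3.
(Z/97Z)^× is cyclic (|G| = 96); a cyclic group of order m has exactly φ(d) elements of each order d | m, and none otherwise.
Here 96 is not a multiple of 5, so there are no elements of order 5.

0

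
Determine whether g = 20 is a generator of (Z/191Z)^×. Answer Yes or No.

φ(191) = 191 − 1 = 190 = 2 · 5 · 19.
It suffices to check that the order of 20 is not a proper divisor of 190: compute 20^(190/q) for q ∈ {2, 5, 19}.
20^95 ≡ 1 (mod 191)  [q = 2: ≡ 1 ✗]
20^38 ≡ 109 (mod 191)  [q = 5: ≢ 1 ✓]
20^10 ≡ 5 (mod 191)  [q = 19: ≢ 1 ✓]
The check at q = 2 fails, so 20 generates a proper subgroup.

No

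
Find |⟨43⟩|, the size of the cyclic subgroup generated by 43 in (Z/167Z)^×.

166

The order of 43 must divide φ(167) = 167 − 1 = 166 = 2 · 83.
Divisors of 166: 1, 2, 83, 166.
Test each divisor d:
43^1 ≡ 43
43^2 ≡ 12
43^83 ≡ 166
43^166 ≡ 1
The smallest such exponent is 166, so the order of 43 is 166.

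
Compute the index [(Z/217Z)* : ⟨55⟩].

6

By Lagrange's theorem, ord_217(55) divides φ(217) = φ(7·31) = (7−1)·(31−1) = 6·30 = 180 = 2^2 · 3^2 · 5.
Divisors of 180: 1, 2, 3, 4, 5, 6, 9, 10, 12, 15, 18, 20, 30, 36, 45, 60, 90, 180.
Check 55^d mod 217 for each divisor in increasing order:
55^1 ≡ 55 (mod 217)
55^2 ≡ 204 (mod 217)
55^3 ≡ 153 (mod 217)
55^4 ≡ 169 (mod 217)
55^5 ≡ 181 (mod 217)
55^6 ≡ 190 (mod 217)
55^9 ≡ 209 (mod 217)
55^10 ≡ 211 (mod 217)
55^12 ≡ 78 (mod 217)
55^15 ≡ 216 (mod 217)
55^18 ≡ 64 (mod 217)
55^20 ≡ 36 (mod 217)
55^30 ≡ 1 (mod 217) ✓
So ord_217(55) = 30, hence |⟨55⟩| = 30.
The index is φ(217) / ord(55) = 180 / 30 = 6.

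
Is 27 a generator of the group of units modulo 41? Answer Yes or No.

No

φ(41) = 41 − 1 = 40 = 2^3 · 5.
It suffices to check that the order of 27 is not a proper divisor of 40: compute 27^(40/q) for q ∈ {2, 5}.
27^20 ≡ 40 (mod 41)  [q = 2: ≢ 1 ✓]
27^8 ≡ 1 (mod 41)  [q = 5: ≡ 1 ✗]
Since 27^8 ≡ 1, the order of 27 divides 8 < 40, so 27 is not a primitive root.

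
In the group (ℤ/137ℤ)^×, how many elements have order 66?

φ(137) = 137 − 1 = 136 = 2^3 · 17.
In a cyclic group of order 136, there are φ(d) elements of order d for each divisor d of 136, and zero for non-divisors.
66 does not divide 136, so no element of (Z/137Z)^× has order 66.

0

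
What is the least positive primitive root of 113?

φ(113) = 113 − 1 = 112 = 2^4 · 7.
g is a primitive root iff g^(112/q) ≢ 1 (mod 113) for each prime q ∈ {2, 7}.
g = 2: 2^56 ≡ 1 — hits 1, so not a primitive root.
g = 3: 3^56 ≡ 112; 3^16 ≡ 49 — none is 1, so 3 is a primitive root.
Hence the least primitive root of 113 is 3.

3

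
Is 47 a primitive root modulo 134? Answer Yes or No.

No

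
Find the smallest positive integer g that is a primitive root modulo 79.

φ(79) = 79 − 1 = 78 = 2 · 3 · 13.
g is a primitive root iff g^(78/q) ≢ 1 (mod 79) for each prime q ∈ {2, 3, 13}.
g = 2: 2^39 ≡ 1 — hits 1, so not a primitive root.
g = 3: 3^39 ≡ 78; 3^26 ≡ 23; 3^6 ≡ 18 — none is 1, so 3 is a primitive root.
Hence the least primitive root of 79 is 3.

3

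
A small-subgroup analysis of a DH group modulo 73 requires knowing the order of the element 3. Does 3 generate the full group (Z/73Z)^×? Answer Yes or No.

No

φ(73) = 73 − 1 = 72 = 2^3 · 3^2.
3 is a primitive root mod 73 iff 3^(φ(73)/q) ≢ 1 for every prime q | φ(73), i.e. q ∈ {2, 3}.
3^36 ≡ 1 (mod 73)  [q = 2: ≡ 1 ✗]
3^24 ≡ 1 (mod 73)  [q = 3: ≡ 1 ✗]
Since 3^36 ≡ 1, the order of 3 divides 36 < 72, so 3 is not a primitive root.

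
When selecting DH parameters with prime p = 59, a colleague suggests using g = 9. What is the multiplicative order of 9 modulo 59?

By Lagrange's theorem, ord_59(9) divides φ(59) = 59 − 1 = 58 = 2 · 29.
Divisors of 58: 1, 2, 29, 58.
Check 9^d mod 59 for each divisor in increasing order:
9^1 ≡ 9
9^2 ≡ 22
9^29 ≡ 1
Hence ord(9) = 29.

29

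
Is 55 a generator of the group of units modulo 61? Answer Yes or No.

φ(61) = 61 − 1 = 60 = 2^2 · 3 · 5.
An element g generates (Z/61Z)^× iff g^(60/q) ≢ 1 (mod 61) for each prime q ∈ {2, 3, 5}.
55^30 ≡ 60 (mod 61)  [q = 2: ≢ 1 ✓]
55^20 ≡ 47 (mod 61)  [q = 3: ≢ 1 ✓]
55^12 ≡ 20 (mod 61)  [q = 5: ≢ 1 ✓]
All checks pass, so 55 has order 60 and is a primitive root modulo 61.

Yes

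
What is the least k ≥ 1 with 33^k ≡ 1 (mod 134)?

33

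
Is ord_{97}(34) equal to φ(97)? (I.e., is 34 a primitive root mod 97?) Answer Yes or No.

No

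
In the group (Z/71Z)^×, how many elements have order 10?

4

φ(71) = 71 − 1 = 70 = 2 · 5 · 7.
In a cyclic group of order 70, there are φ(d) elements of order d for each divisor d of 70, and zero for non-divisors.
10 = 2 · 5 divides 70, and φ(10) = 4.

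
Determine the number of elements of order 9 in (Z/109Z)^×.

φ(109) = 109 − 1 = 108 = 2^2 · 3^3.
(Z/109Z)^× is cyclic (|G| = 108); a cyclic group of order m has exactly φ(d) elements of each order d | m, and none otherwise.
9 = 3^2 divides 108, and φ(9) = 6.

6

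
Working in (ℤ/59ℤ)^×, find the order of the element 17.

By Lagrange's theorem, ord_59(17) divides φ(59) = 59 − 1 = 58 = 2 · 29.
Divisors of 58: 1, 2, 29, 58.
Test each divisor d:
17^1 ≡ 17 (mod 59)
17^2 ≡ 53 (mod 59)
17^29 ≡ 1 (mod 59) ✓
Hence ord(17) = 29.

29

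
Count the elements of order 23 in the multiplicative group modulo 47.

φ(47) = 47 − 1 = 46 = 2 · 23.
In a cyclic group of order 46, there are φ(d) elements of order d for each divisor d of 46, and zero for non-divisors.
23 | 46, and φ(23) = 23 − 1 = 22.

22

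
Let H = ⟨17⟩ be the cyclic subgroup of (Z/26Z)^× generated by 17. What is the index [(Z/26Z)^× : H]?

2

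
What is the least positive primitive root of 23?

5

φ(23) = 23 − 1 = 22 = 2 · 11.
Test candidates g = 2, 3, … against the prime factors q ∈ {2, 11} of φ(23): g is a generator iff g^(22/q) ≢ 1 for every such q.
g = 2: 2^11 ≡ 1 — hits 1, so not a primitive root.
g = 3: 3^11 ≡ 1 — hits 1, so not a primitive root.
g = 4: 4^11 ≡ 1 — hits 1, so not a primitive root.
g = 5: 5^11 ≡ 22; 5^2 ≡ 2 — none is 1, so 5 is a primitive root.
So 5 is the smallest generator of (Z/23Z)^×.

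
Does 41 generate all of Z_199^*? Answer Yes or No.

Yes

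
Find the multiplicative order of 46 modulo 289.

272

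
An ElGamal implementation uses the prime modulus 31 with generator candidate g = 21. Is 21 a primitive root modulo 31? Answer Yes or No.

Yes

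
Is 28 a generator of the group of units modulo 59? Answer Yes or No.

No

φ(59) = 59 − 1 = 58 = 2 · 29.
28 is a primitive root mod 59 iff 28^(φ(59)/q) ≢ 1 for every prime q | φ(59), i.e. q ∈ {2, 29}.
28^29 ≡ 1 (mod 59)  [q = 2: ≡ 1 ✗]
28^2 ≡ 17 (mod 59)  [q = 29: ≢ 1 ✓]
Since 28^29 ≡ 1, the order of 28 divides 29 < 58, so 28 is not a primitive root.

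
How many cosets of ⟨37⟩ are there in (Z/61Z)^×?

Since 37 ∈ (Z/61Z)^×, its order divides φ(61) = 61 − 1 = 60 = 2^2 · 3 · 5.
Divisors of 60: 1, 2, 3, 4, 5, 6, 10, 12, 15, 20, 30, 60.
Compute 37^d (mod 61) for the divisors d until we hit 1:
37^1 ≡ 37 (mod 61)
37^2 ≡ 27 (mod 61)
37^3 ≡ 23 (mod 61)
37^4 ≡ 58 (mod 61)
37^5 ≡ 11 (mod 61)
37^6 ≡ 41 (mod 61)
37^10 ≡ 60 (mod 61)
37^12 ≡ 34 (mod 61)
37^15 ≡ 50 (mod 61)
37^20 ≡ 1 (mod 61) ✓
The order of 37 is 20, so the subgroup it generates has 20 elements.
The index is φ(61) / ord(37) = 60 / 20 = 3.

3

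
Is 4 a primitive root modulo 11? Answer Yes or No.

No

φ(11) = 11 − 1 = 10 = 2 · 5.
4 is a primitive root mod 11 iff 4^(φ(11)/q) ≢ 1 for every prime q | φ(11), i.e. q ∈ {2, 5}.
4^5 ≡ 1 (mod 11)  [q = 2: ≡ 1 ✗]
4^2 ≡ 5 (mod 11)  [q = 5: ≢ 1 ✓]
4^5 ≡ 1 shows ord(4) | 5, strictly less than φ(11); not a primitive root.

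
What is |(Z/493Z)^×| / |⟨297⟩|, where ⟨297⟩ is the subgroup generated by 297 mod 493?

By Lagrange's theorem, ord_493(297) divides φ(493) = φ(17·29) = (17−1)·(29−1) = 16·28 = 448 = 2^6 · 7.
Divisors of 448: 1, 2, 4, 7, 8, 14, 16, 28, 32, 56, 64, 112, 224, 448.
Evaluate successive powers at the divisors of 448:
297^1 ≡ 297 (mod 493)
297^2 ≡ 455 (mod 493)
297^4 ≡ 458 (mod 493)
297^7 ≡ 117 (mod 493)
297^8 ≡ 239 (mod 493)
297^14 ≡ 378 (mod 493)
297^16 ≡ 426 (mod 493)
297^28 ≡ 407 (mod 493)
297^32 ≡ 52 (mod 493)
297^56 ≡ 1 (mod 493) ✓
Thus |⟨297⟩| = ord(297) = 56.
Index = |(Z/493Z)^×| / |⟨297⟩| = 448 / 56 = 8.

8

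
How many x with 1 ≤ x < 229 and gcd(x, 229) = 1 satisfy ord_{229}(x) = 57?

36

φ(229) = 229 − 1 = 228 = 2^2 · 3 · 19.
(Z/229Z)^× is cyclic (|G| = 228); a cyclic group of order m has exactly φ(d) elements of each order d | m, and none otherwise.
57 = 3 · 19 divides 228, and φ(57) = 36.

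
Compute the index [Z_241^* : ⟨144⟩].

4

ord(144) | φ(241) = 241 − 1 = 240 = 2^4 · 3 · 5.
Divisors of 240: 1, 2, 3, 4, 5, 6, 8, 10, 12, 15, 16, 20, 24, 30, 40, 48, 60, 80, 120, 240.
Compute 144^d (mod 241) for the divisors d until we hit 1:
144^1 ≡ 144 (mod 241)
144^2 ≡ 10 (mod 241)
144^3 ≡ 235 (mod 241)
144^4 ≡ 100 (mod 241)
144^5 ≡ 181 (mod 241)
144^6 ≡ 36 (mod 241)
144^8 ≡ 119 (mod 241)
144^10 ≡ 226 (mod 241)
144^12 ≡ 91 (mod 241)
144^15 ≡ 177 (mod 241)
144^16 ≡ 183 (mod 241)
144^20 ≡ 225 (mod 241)
144^24 ≡ 87 (mod 241)
144^30 ≡ 240 (mod 241)
144^40 ≡ 15 (mod 241)
144^48 ≡ 98 (mod 241)
144^60 ≡ 1 (mod 241) ✓
The order of 144 is 60, so the subgroup it generates has 60 elements.
Index = |(Z/241Z)^×| / |⟨144⟩| = 240 / 60 = 4.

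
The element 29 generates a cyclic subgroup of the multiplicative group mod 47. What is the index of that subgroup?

1

ord(29) | φ(47) = 47 − 1 = 46 = 2 · 23.
Divisors of 46: 1, 2, 23, 46.
Compute 29^d (mod 47) for the divisors d until we hit 1:
29^1 ≡ 29 (mod 47)
29^2 ≡ 42 (mod 47)
29^23 ≡ 46 (mod 47)
29^46 ≡ 1 (mod 47) ✓
Thus |⟨29⟩| = ord(29) = 46.
The index is φ(47) / ord(29) = 46 / 46 = 1.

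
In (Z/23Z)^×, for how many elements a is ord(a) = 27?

0

φ(23) = 23 − 1 = 22 = 2 · 11.
(Z/23Z)^× is cyclic (|G| = 22); a cyclic group of order m has exactly φ(d) elements of each order d | m, and none otherwise.
Since 27 ∤ 22, the count is 0.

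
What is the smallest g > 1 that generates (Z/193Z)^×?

5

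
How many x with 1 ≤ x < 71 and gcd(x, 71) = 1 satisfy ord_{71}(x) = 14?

6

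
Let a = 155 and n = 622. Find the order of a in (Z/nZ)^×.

ord(155) | φ(622) = φ(2)·φ(311) = 1·310 = 310 = 2 · 5 · 31.
Divisors of 310: 1, 2, 5, 10, 31, 62, 155, 310.
Check 155^d mod 622 for each divisor in increasing order:
155^1 ≡ 155 (mod 622)
155^2 ≡ 389 (mod 622)
155^5 ≡ 379 (mod 622)
155^10 ≡ 581 (mod 622)
155^31 ≡ 95 (mod 622)
155^62 ≡ 317 (mod 622)
155^155 ≡ 621 (mod 622)
155^310 ≡ 1 (mod 622) ✓
Therefore the multiplicative order of 155 modulo 622 is 310.

310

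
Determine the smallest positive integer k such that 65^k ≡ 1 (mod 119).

Since 65 ∈ (Z/119Z)^×, its order divides φ(119) = φ(7·17) = (7−1)·(17−1) = 6·16 = 96 = 2^5 · 3.
Divisors of 96: 1, 2, 3, 4, 6, 8, 12, 16, 24, 32, 48, 96.
Evaluate successive powers at the divisors of 96:
65^1 ≡ 65
65^2 ≡ 60
65^3 ≡ 92
65^4 ≡ 30
65^6 ≡ 15
65^8 ≡ 67
65^12 ≡ 106
65^16 ≡ 86
65^24 ≡ 50
65^32 ≡ 18
65^48 ≡ 1
The smallest such exponent is 48, so the order of 65 is 48.

48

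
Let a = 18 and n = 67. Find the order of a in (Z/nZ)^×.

66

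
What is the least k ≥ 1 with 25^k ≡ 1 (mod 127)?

Since 25 ∈ (Z/127Z)^×, its order divides φ(127) = 127 − 1 = 126 = 2 · 3^2 · 7.
Divisors of 126: 1, 2, 3, 6, 7, 9, 14, 18, 21, 42, 63, 126.
Test each divisor d:
25^1 ≡ 25 (mod 127)
25^2 ≡ 117 (mod 127)
25^3 ≡ 4 (mod 127)
25^6 ≡ 16 (mod 127)
25^7 ≡ 19 (mod 127)
25^9 ≡ 64 (mod 127)
25^14 ≡ 107 (mod 127)
25^18 ≡ 32 (mod 127)
25^21 ≡ 1 (mod 127) ✓
So ord_127(25) = 21.

21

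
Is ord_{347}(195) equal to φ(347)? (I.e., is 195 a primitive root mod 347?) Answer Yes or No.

φ(347) = 347 − 1 = 346 = 2 · 173.
195 is a primitive root mod 347 iff 195^(φ(347)/q) ≢ 1 for every prime q | φ(347), i.e. q ∈ {2, 173}.
195^173 ≡ 346 (mod 347)  [q = 2: ≢ 1 ✓]
195^2 ≡ 202 (mod 347)  [q = 173: ≢ 1 ✓]
None equal 1, so ord_347(195) = 346: 195 is a primitive root.

Yes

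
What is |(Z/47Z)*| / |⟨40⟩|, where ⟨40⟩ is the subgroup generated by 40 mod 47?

Since 40 ∈ (Z/47Z)^×, its order divides φ(47) = 47 − 1 = 46 = 2 · 23.
Divisors of 46: 1, 2, 23, 46.
Compute 40^d (mod 47) for the divisors d until we hit 1:
40^1 ≡ 40
40^2 ≡ 2
40^23 ≡ 46
40^46 ≡ 1
The order of 40 is 46, so the subgroup it generates has 46 elements.
[(Z/47Z)^× : ⟨40⟩] = 46/46 = 1.

1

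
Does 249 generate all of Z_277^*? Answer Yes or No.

No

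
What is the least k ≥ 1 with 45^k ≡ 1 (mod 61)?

30

Since 45 ∈ (Z/61Z)^×, its order divides φ(61) = 61 − 1 = 60 = 2^2 · 3 · 5.
Divisors of 60: 1, 2, 3, 4, 5, 6, 10, 12, 15, 20, 30, 60.
Evaluate successive powers at the divisors of 60:
45^1 ≡ 45
45^2 ≡ 12
45^3 ≡ 52
45^4 ≡ 22
45^5 ≡ 14
45^6 ≡ 20
45^10 ≡ 13
45^12 ≡ 34
45^15 ≡ 60
45^20 ≡ 47
45^30 ≡ 1
Hence ord(45) = 30.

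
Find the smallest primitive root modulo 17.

φ(17) = 17 − 1 = 16 = 2^4.
Test candidates g = 2, 3, … against the prime factors q ∈ {2} of φ(17): g is a generator iff g^(16/q) ≢ 1 for every such q.
g = 2: 2^8 ≡ 1 — hits 1, so not a primitive root.
g = 3: 3^8 ≡ 16 — none is 1, so 3 is a primitive root.
The smallest primitive root modulo 17 is 3.

3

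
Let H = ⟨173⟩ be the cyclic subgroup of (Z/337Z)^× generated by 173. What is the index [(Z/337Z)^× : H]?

12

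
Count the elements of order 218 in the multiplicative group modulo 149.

0

φ(149) = 149 − 1 = 148 = 2^2 · 37.
In a cyclic group of order 148, there are φ(d) elements of order d for each divisor d of 148, and zero for non-divisors.
Here 148 is not a multiple of 218, so there are no elements of order 218.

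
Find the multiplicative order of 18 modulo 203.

Since 18 ∈ (Z/203Z)^×, its order divides φ(203) = φ(7·29) = (7−1)·(29−1) = 6·28 = 168 = 2^3 · 3 · 7.
Divisors of 168: 1, 2, 3, 4, 6, 7, 8, 12, 14, 21, 24, 28, 42, 56, 84, 168.
Test each divisor d:
18^1 ≡ 18 (mod 203)
18^2 ≡ 121 (mod 203)
18^3 ≡ 148 (mod 203)
18^4 ≡ 25 (mod 203)
18^6 ≡ 183 (mod 203)
18^7 ≡ 46 (mod 203)
18^8 ≡ 16 (mod 203)
18^12 ≡ 197 (mod 203)
18^14 ≡ 86 (mod 203)
18^21 ≡ 99 (mod 203)
18^24 ≡ 36 (mod 203)
18^28 ≡ 88 (mod 203)
18^42 ≡ 57 (mod 203)
18^56 ≡ 30 (mod 203)
18^84 ≡ 1 (mod 203) ✓
Therefore the multiplicative order of 18 modulo 203 is 84.

84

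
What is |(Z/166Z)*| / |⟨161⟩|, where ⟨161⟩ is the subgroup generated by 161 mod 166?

2

The order of 161 must divide φ(166) = φ(2)·φ(83) = 1·82 = 82 = 2 · 41.
Divisors of 82: 1, 2, 41, 82.
Evaluate successive powers at the divisors of 82:
161^1 ≡ 161 (mod 166)
161^2 ≡ 25 (mod 166)
161^41 ≡ 1 (mod 166) ✓
The order of 161 is 41, so the subgroup it generates has 41 elements.
[(Z/166Z)^× : ⟨161⟩] = 82/41 = 2.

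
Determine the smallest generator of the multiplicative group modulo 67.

2

φ(67) = 67 − 1 = 66 = 2 · 3 · 11.
g is a primitive root iff g^(66/q) ≢ 1 (mod 67) for each prime q ∈ {2, 3, 11}.
g = 2: 2^33 ≡ 66; 2^22 ≡ 37; 2^6 ≡ 64 — none is 1, so 2 is a primitive root.
The smallest primitive root modulo 67 is 2.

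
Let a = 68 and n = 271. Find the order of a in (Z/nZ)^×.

135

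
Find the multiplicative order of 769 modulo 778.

97

By Lagrange's theorem, ord_778(769) divides φ(778) = φ(2)·φ(389) = 1·388 = 388 = 2^2 · 97.
Divisors of 388: 1, 2, 4, 97, 194, 388.
Check 769^d mod 778 for each divisor in increasing order:
769^1 ≡ 769
769^2 ≡ 81
769^4 ≡ 337
769^97 ≡ 1
Therefore the multiplicative order of 769 modulo 778 is 97.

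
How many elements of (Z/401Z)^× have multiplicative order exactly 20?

8

φ(401) = 401 − 1 = 400 = 2^4 · 5^2.
Since (Z/401Z)^× is cyclic of order 400, the number of elements of order d is φ(d) when d | 400 and 0 otherwise.
20 = 2^2 · 5 divides 400, and φ(20) = 8.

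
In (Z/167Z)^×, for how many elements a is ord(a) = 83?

φ(167) = 167 − 1 = 166 = 2 · 83.
(Z/167Z)^× is cyclic (|G| = 166); a cyclic group of order m has exactly φ(d) elements of each order d | m, and none otherwise.
83 | 166, and φ(83) = 83 − 1 = 82.

82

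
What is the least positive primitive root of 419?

φ(419) = 419 − 1 = 418 = 2 · 11 · 19.
g is a primitive root iff g^(418/q) ≢ 1 (mod 419) for each prime q ∈ {2, 11, 19}.
g = 2: 2^209 ≡ 418; 2^38 ≡ 334; 2^22 ≡ 114 — none is 1, so 2 is a primitive root.
The smallest primitive root modulo 419 is 2.

2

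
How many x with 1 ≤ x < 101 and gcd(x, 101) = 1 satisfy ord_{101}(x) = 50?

20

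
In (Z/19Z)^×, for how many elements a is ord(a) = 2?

1

φ(19) = 19 − 1 = 18 = 2 · 3^2.
In a cyclic group of order 18, there are φ(d) elements of order d for each divisor d of 18, and zero for non-divisors.
2 | 18, and φ(2) = 2 − 1 = 1.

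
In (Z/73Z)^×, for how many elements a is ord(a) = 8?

4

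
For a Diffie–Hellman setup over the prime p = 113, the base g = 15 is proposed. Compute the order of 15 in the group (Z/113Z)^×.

The order of 15 must divide φ(113) = 113 − 1 = 112 = 2^4 · 7.
Divisors of 112: 1, 2, 4, 7, 8, 14, 16, 28, 56, 112.
Check 15^d mod 113 for each divisor in increasing order:
15^1 ≡ 15 (mod 113)
15^2 ≡ 112 (mod 113)
15^4 ≡ 1 (mod 113) ✓
Therefore the multiplicative order of 15 modulo 113 is 4.

4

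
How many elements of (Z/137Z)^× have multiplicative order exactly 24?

φ(137) = 137 − 1 = 136 = 2^3 · 17.
(Z/137Z)^× is cyclic (|G| = 136); a cyclic group of order m has exactly φ(d) elements of each order d | m, and none otherwise.
Since 24 ∤ 136, the count is 0.

0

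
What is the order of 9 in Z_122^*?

By Lagrange's theorem, ord_122(9) divides φ(122) = φ(2)·φ(61) = 1·60 = 60 = 2^2 · 3 · 5.
Divisors of 60: 1, 2, 3, 4, 5, 6, 10, 12, 15, 20, 30, 60.
Check 9^d mod 122 for each divisor in increasing order:
9^1 ≡ 9
9^2 ≡ 81
9^3 ≡ 119
9^4 ≡ 95
9^5 ≡ 1
Therefore the multiplicative order of 9 modulo 122 is 5.

5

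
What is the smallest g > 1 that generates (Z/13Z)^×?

2

φ(13) = 13 − 1 = 12 = 2^2 · 3.
Test candidates g = 2, 3, … against the prime factors q ∈ {2, 3} of φ(13): g is a generator iff g^(12/q) ≢ 1 for every such q.
g = 2: 2^6 ≡ 12; 2^4 ≡ 3 — none is 1, so 2 is a primitive root.
So 2 is the smallest generator of (Z/13Z)^×.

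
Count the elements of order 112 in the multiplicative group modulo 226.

48

φ(226) = φ(2)·φ(113) = 1·112 = 112 = 2^4 · 7.
(Z/226Z)^× is cyclic (|G| = 112); a cyclic group of order m has exactly φ(d) elements of each order d | m, and none otherwise.
112 = 2^4 · 7 divides 112, and φ(112) = 48.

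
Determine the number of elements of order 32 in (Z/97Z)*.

φ(97) = 97 − 1 = 96 = 2^5 · 3.
In a cyclic group of order 96, there are φ(d) elements of order d for each divisor d of 96, and zero for non-divisors.
32 = 2^5 divides 96, and φ(32) = 16.

16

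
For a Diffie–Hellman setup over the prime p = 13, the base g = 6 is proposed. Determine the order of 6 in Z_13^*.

By Lagrange's theorem, ord_13(6) divides φ(13) = 13 − 1 = 12 = 2^2 · 3.
Divisors of 12: 1, 2, 3, 4, 6, 12.
Check 6^d mod 13 for each divisor in increasing order:
6^1 ≡ 6 (mod 13)
6^2 ≡ 10 (mod 13)
6^3 ≡ 8 (mod 13)
6^4 ≡ 9 (mod 13)
6^6 ≡ 12 (mod 13)
6^12 ≡ 1 (mod 13) ✓
Therefore the multiplicative order of 6 modulo 13 is 12.

12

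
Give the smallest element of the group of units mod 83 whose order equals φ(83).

2

φ(83) = 83 − 1 = 82 = 2 · 41.
Test candidates g = 2, 3, … against the prime factors q ∈ {2, 41} of φ(83): g is a generator iff g^(82/q) ≢ 1 for every such q.
g = 2: 2^41 ≡ 82; 2^2 ≡ 4 — none is 1, so 2 is a primitive root.
Hence the least primitive root of 83 is 2.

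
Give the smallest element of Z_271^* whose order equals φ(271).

φ(271) = 271 − 1 = 270 = 2 · 3^3 · 5.
Test candidates g = 2, 3, … against the prime factors q ∈ {2, 3, 5} of φ(271): g is a generator iff g^(270/q) ≢ 1 for every such q.
g = 2: 2^135 ≡ 1 — hits 1, so not a primitive root.
g = 3: 3^135 ≡ 270; 3^90 ≡ 1 — hits 1, so not a primitive root.
g = 4: 4^135 ≡ 1 — hits 1, so not a primitive root.
g = 5: 5^135 ≡ 1 — hits 1, so not a primitive root.
g = 6: 6^135 ≡ 270; 6^90 ≡ 242; 6^54 ≡ 10 — none is 1, so 6 is a primitive root.
Hence the least primitive root of 271 is 6.

6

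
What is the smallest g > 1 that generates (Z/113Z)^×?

φ(113) = 113 − 1 = 112 = 2^4 · 7.
g is a primitive root iff g^(112/q) ≢ 1 (mod 113) for each prime q ∈ {2, 7}.
g = 2: 2^56 ≡ 1 — hits 1, so not a primitive root.
g = 3: 3^56 ≡ 112; 3^16 ≡ 49 — none is 1, so 3 is a primitive root.
Hence the least primitive root of 113 is 3.

3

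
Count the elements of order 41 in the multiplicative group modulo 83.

40

φ(83) = 83 − 1 = 82 = 2 · 41.
In a cyclic group of order 82, there are φ(d) elements of order d for each divisor d of 82, and zero for non-divisors.
41 | 82, and φ(41) = 41 − 1 = 40.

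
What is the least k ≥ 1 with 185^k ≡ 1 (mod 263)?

ord(185) | φ(263) = 263 − 1 = 262 = 2 · 131.
Divisors of 262: 1, 2, 131, 262.
Compute 185^d (mod 263) for the divisors d until we hit 1:
185^1 ≡ 185
185^2 ≡ 35
185^131 ≡ 262
185^262 ≡ 1
So ord_263(185) = 262.

262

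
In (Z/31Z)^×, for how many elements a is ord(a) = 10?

4

φ(31) = 31 − 1 = 30 = 2 · 3 · 5.
(Z/31Z)^× is cyclic (|G| = 30); a cyclic group of order m has exactly φ(d) elements of each order d | m, and none otherwise.
10 = 2 · 5 divides 30, and φ(10) = 4.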